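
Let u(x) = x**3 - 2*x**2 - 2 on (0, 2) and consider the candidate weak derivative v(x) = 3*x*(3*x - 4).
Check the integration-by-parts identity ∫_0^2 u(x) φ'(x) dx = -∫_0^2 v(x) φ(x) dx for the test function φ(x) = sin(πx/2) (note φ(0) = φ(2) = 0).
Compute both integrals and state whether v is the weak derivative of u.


LHS = -8/π + 96/π^3, RHS = -24/π + 288/π^3. No, v is not the weak derivative of u.

u(x) = x**3 - 2*x**2 - 2, classical derivative u'(x) = 3*x**2 - 4*x.
φ(x) = sin(πx/2), so φ'(x) = π*cos(π*x/2)/2.
Note φ(0) = φ(2) = 0, so the boundary term u·φ vanishes.
LHS = ∫_0^2 u(x) φ'(x) dx = ∫_0^2 (π*x^3*cos(π*x/2)/2 - π*x^2*cos(π*x/2) - π*cos(π*x/2)) dx. Term by term:
  ∫_0^2 -π*cos(π*x/2) dx = 0;  ∫_0^2 π*x^3*cos(π*x/2)/2 dx = -24/π + 96/π^3;  ∫_0^2 -π*x^2*cos(π*x/2) dx = 16/π.
Sum: 0 + -24/π + 96/π^3 + 16/π = -8/π + 96/π^3.
So LHS = -8/π + 96/π^3.
∫_0^2 v(x) φ(x) dx = ∫_0^2 (9*x^2*sin(π*x/2) - 12*x*sin(π*x/2)) dx. Term by term:
  ∫_0^2 -12*x*sin(π*x/2) dx = -48/π;  ∫_0^2 9*x^2*sin(π*x/2) dx = -288/π^3 + 72/π.
Sum: -48/π + -288/π^3 + 72/π = -288/π^3 + 24/π.
So RHS = -∫_0^2 v(x) φ(x) dx = -24/π + 288/π^3.
LHS − RHS = -192/π^3 + 16/π ≠ 0, so the identity fails.
(For a valid weak derivative the identity must hold for EVERY test function, in particular this one. The failure shows v is NOT the weak derivative of u.)
Correct weak derivative would be u'(x) = 3*x**2 - 4*x.


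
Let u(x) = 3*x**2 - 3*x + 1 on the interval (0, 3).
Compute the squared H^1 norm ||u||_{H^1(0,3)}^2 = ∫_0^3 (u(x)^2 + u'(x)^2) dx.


||u||_{H^1}^2 = 3729/10

The H^1 norm (squared) on an interval (0, L) is
  ||u||_{H^1}^2 = ∫_0^L u(x)^2 dx + ∫_0^L u'(x)^2 dx.
Compute u'(x) = 6*x - 3.
Then u(x)^2 = 9*x**4 - 18*x**3 + 15*x**2 - 6*x + 1 and u'(x)^2 = 36*x**2 - 36*x + 9.
Integrate each monomial from 0 to 3 using ∫_0^3 c·x^n dx = c·3^(n+1)/(n+1):
  ∫_0^3 u(x)^2 dx = ∫_0^3 (9*x^4 - 18*x^3 + 15*x^2 - 6*x + 1) dx. Term by term:
    ∫_0^3 9*x^4 dx = 2187/5;  ∫_0^3 -18*x^3 dx = -729/2;  ∫_0^3 15*x^2 dx = 135;
    ∫_0^3 -6*x dx = -27;  ∫_0^3 1 dx = 3.
  Sum: 2187/5 − 729/2 + 135 − 27 + 3 = 1839/10.
  ∫_0^3 u'(x)^2 dx = ∫_0^3 (36*x^2 - 36*x + 9) dx. Term by term:
    ∫_0^3 36*x^2 dx = 324;  ∫_0^3 -36*x dx = -162;  ∫_0^3 9 dx = 27.
  Sum: 324 − 162 + 27 = 189.
Adding: ||u||_{H^1}^2 = 1839/10 + 189 = 3729/10.


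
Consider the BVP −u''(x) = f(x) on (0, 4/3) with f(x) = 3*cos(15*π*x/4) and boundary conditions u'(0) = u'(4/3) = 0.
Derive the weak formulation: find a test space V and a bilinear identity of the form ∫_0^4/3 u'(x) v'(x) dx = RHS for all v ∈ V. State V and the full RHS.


V = H^1(0, 4/3) (no boundary constraint on v; u is determined up to an additive constant); weak form: ∫_0^4/3 u'v' dx = ∫_0^4/3 (3*cos(15*π*x/4)) v dx for all v ∈ V.

Multiply both sides by a test function v and integrate from 0 to 4/3:
  ∫_0^4/3 −u''(x) v(x) dx = ∫_0^4/3 f(x) v(x) dx.
Integrate the LHS by parts once:
  ∫_0^4/3 −u'' v dx = −[u'(x) v(x)]_0^4/3 + ∫_0^4/3 u'(x) v'(x) dx.
Thus ∫_0^4/3 u'(x) v'(x) dx = ∫_0^4/3 f(x) v(x) dx + [u'(x) v(x)]_0^4/3.
Choose V so that boundary terms are either known or forced to vanish.
u has homogeneous Neumann: u'(0) = u'(4/3) = 0. So [u' v]_0^4/3 = 0·v(4/3) − 0·v(0) = 0 for any v; take V = H^1(0, 4/3).
Weak formulation: find u (satisfying any essential BC) such that ∫_0^4/3 u'(x) v'(x) dx = ∫_0^4/3 f v dx for all v ∈ V (homogeneous Neumann, so boundary terms vanish).
Substituting f(x) = 3*cos(15*π*x/4), the right-hand side is ∫_0^4/3 (3*cos(15*π*x/4)) v dx.
Compatibility check (pure Neumann): taking v ≡ 1 ∈ V gives 0 = ∫_0^4/3 f dx + (0) − (0), i.e. ∫_0^4/3 f dx must equal u'(0) − u'(4/3) = 0. Indeed ∫_0^4/3 (3*cos(15*π*x/4)) dx = 0, so the data are compatible. The solution is then unique only up to an additive constant (fix it e.g. by requiring ∫_0^4/3 u dx = 0).


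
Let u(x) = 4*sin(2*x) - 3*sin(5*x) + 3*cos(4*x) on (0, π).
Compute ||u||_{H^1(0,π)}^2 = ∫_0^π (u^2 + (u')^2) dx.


||u||_{H^1(0,π)}^2 = -340 + 467*π/2

u'(x) = -12*sin(4*x) + 8*cos(2*x) - 15*cos(5*x).
Expand u² and (u')² and integrate term by term on (0, π), using: for integers n ≥ 1, ∫_0^π sin²(nx) dx = ∫_0^π cos²(nx) dx = π/2; for n ≠ n', ∫_0^π sin(nx)sin(n'x) dx = ∫_0^π cos(nx)cos(n'x) dx = 0; and by product-to-sum, ∫_0^π sin(nx)cos(n'x) dx = ½∫_0^π [sin((n+n')x) + sin((n−n')x)] dx, which is 0 when n+n' is even and 2n/(n²−n'²) when n+n' is odd (it need not vanish on (0, π)).
  u² squared terms: (-3)²·∫sin(5x)² dx = 9·π/2 = 9*π/2;  (3)²·∫cos(4x)² dx = 9·π/2 = 9*π/2;  (4)²·∫sin(2x)² dx = 16·π/2 = 8*π.
  u² cross terms: 2·(-3)·(3)·∫sin(5x)·cos(4x) dx = -18·(10/9) = -20;  2·(-3)·(4)·∫sin(5x)·sin(2x) dx = -24·(0) = 0;  2·(3)·(4)·∫cos(4x)·sin(2x) dx = 24·(0) = 0.
  So ∫_0^π u² dx = 9*π/2 + 9*π/2 + 8*π − 20 + 0 + 0 = -20 + 17*π.
  (u')² squared terms: (-15)²·∫cos(5x)² dx = 225·π/2 = 225*π/2;  (-12)²·∫sin(4x)² dx = 144·π/2 = 72*π;  (8)²·∫cos(2x)² dx = 64·π/2 = 32*π.
  (u')² cross terms: 2·(-15)·(-12)·∫cos(5x)·sin(4x) dx = 360·(-8/9) = -320;  2·(-15)·(8)·∫cos(5x)·cos(2x) dx = -240·(0) = 0;  2·(-12)·(8)·∫sin(4x)·cos(2x) dx = -192·(0) = 0.
  So ∫_0^π (u')² dx = 225*π/2 + 72*π + 32*π − 320 + 0 + 0 = -320 + 433*π/2.
||u||_{H^1}^2 = (-20 + 17*π) + (-320 + 433*π/2) = -340 + 467*π/2.


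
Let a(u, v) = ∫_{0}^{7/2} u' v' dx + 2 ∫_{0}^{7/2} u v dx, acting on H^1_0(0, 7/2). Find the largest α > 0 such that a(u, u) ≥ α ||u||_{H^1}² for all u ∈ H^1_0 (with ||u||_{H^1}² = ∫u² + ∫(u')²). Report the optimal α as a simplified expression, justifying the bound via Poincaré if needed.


α = 1

Coercivity of a(·,·) on H^1_0(0, 7/2) means a(u, u) ≥ α ||u||_{H^1}² for every u ∈ H^1_0.
The interval has length L = 7/2, and Poincaré/coercivity depend only on L. Here a(u, u) = ∫(u')² + (2)·∫u².
Here c = 2 ≥ 1, so a(u,u) = ∫(u')² + c∫u² ≥ ∫(u')² + ∫u² = ||u||_{H^1}², i.e. α = 1 works. No larger α is possible: a(u,u) ≥ α||u||_{H^1}² means (1−α)∫(u')² ≥ (α−c)∫u², and for the modes u_n = sin(nπ(x−x₀)/L) (x₀ the left endpoint) one has ∫u_n²/∫(u_n')² = (L/(nπ))² → 0, so a(u_n,u_n)/||u_n||_{H^1}² → 1. Hence the optimal constant is α = 1.
Therefore α = 1.


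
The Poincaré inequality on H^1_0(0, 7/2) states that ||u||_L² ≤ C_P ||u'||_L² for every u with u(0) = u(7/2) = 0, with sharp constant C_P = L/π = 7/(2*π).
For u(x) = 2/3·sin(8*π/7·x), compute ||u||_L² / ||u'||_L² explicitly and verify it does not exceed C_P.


||u||_L² / ||u'||_L² = 7/(8*π) < C_P = 7/(2*π).

u(x) = 2/3·sin(8*π/7·x), so u'(x) = 16*π*cos(8*π*x/7)/21.
Writing u(x) = A·sin(kπx/L) with A = 2/3 and k = 4, use ∫_0^L sin²(kπx/L) dx = L/2 and ∫_0^L cos²(kπx/L) dx = L/2.
u² = 4/9·sin²(8*π/7·x) and (u')² = 256*π^2/441·cos²(8*π/7·x), and each of sin², cos² integrates to L/2 = 7/4 over (0, 7/2).
∫_0^7/2 u² dx = 7/9, so ||u||_L² = sqrt(7)/3.
∫_0^7/2 (u')² dx = 64*π^2/63, so ||u'||_L² = 8*sqrt(7)*π/21.
Ratio ||u||_L² / ||u'||_L² = 7/(8*π).
Sharp Poincaré constant on H^1_0(0, 7/2) is C_P = L/π = 7/(2*π), achieved by sin(2*π/7·x).
This is the k = 4 harmonic; the ratio L/(kπ) is strictly less than C_P = L/π, consistent with the sharp inequality ||u||_L² ≤ C_P ||u'||_L².


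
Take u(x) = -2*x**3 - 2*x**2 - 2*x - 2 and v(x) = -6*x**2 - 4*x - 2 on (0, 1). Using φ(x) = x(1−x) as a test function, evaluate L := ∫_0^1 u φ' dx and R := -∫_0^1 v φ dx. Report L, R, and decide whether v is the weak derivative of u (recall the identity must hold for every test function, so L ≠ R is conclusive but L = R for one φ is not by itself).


LHS = 29/30, RHS = 29/30. Yes, v = u' weakly.

u(x) = -2*x**3 - 2*x**2 - 2*x - 2, classical derivative u'(x) = -6*x**2 - 4*x - 2.
φ(x) = x(1−x), so φ'(x) = 1 - 2*x.
Note φ(0) = φ(1) = 0, so the boundary term u·φ vanishes.
LHS = ∫_0^1 u(x) φ'(x) dx = ∫_0^1 (4*x^4 + 2*x^3 + 2*x^2 + 2*x - 2) dx. Term by term:
  ∫_0^1 4*x^4 dx = 4/5;  ∫_0^1 2*x^3 dx = 1/2;  ∫_0^1 2*x^2 dx = 2/3;
  ∫_0^1 2*x dx = 1;  ∫_0^1 -2 dx = -2.
Sum: 4/5 + 1/2 + 2/3 + 1 − 2 = 29/30.
So LHS = 29/30.
∫_0^1 v(x) φ(x) dx = ∫_0^1 (6*x^4 - 2*x^3 - 2*x^2 - 2*x) dx. Term by term:
  ∫_0^1 6*x^4 dx = 6/5;  ∫_0^1 -2*x^3 dx = -1/2;  ∫_0^1 -2*x^2 dx = -2/3;
  ∫_0^1 -2*x dx = -1.
Sum: 6/5 − 1/2 − 2/3 − 1 = -29/30.
So RHS = -∫_0^1 v(x) φ(x) dx = 29/30.
LHS = RHS, so the identity holds for this test φ.
Moreover u is smooth here and v(x) = u'(x) = -6*x**2 - 4*x - 2 pointwise, so the identity holds for every test function. Hence v is the weak derivative of u.


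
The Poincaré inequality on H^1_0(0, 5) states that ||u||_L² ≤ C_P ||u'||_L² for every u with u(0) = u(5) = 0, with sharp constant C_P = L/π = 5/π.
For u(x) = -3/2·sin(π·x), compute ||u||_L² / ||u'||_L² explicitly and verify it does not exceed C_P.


||u||_L² / ||u'||_L² = 1/π < C_P = 5/π.

u(x) = -3/2·sin(π·x), so u'(x) = -3*π*cos(π*x)/2.
Writing u(x) = A·sin(kπx/L) with A = -3/2 and k = 5, use ∫_0^L sin²(kπx/L) dx = L/2 and ∫_0^L cos²(kπx/L) dx = L/2.
u² = 9/4·sin²(π·x) and (u')² = 9*π^2/4·cos²(π·x), and each of sin², cos² integrates to L/2 = 5/2 over (0, 5).
∫_0^5 u² dx = 45/8, so ||u||_L² = 3*sqrt(10)/4.
∫_0^5 (u')² dx = 45*π^2/8, so ||u'||_L² = 3*sqrt(10)*π/4.
Ratio ||u||_L² / ||u'||_L² = 1/π.
Sharp Poincaré constant on H^1_0(0, 5) is C_P = L/π = 5/π, achieved by sin(π/5·x).
This is the k = 5 harmonic; the ratio L/(kπ) is strictly less than C_P = L/π, consistent with the sharp inequality ||u||_L² ≤ C_P ||u'||_L².


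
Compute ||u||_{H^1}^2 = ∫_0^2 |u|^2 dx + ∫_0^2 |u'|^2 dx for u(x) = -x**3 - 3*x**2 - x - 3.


||u||_{H^1}^2 = 13040/21

The H^1 norm (squared) on an interval (0, L) is
  ||u||_{H^1}^2 = ∫_0^L u(x)^2 dx + ∫_0^L u'(x)^2 dx.
Compute u'(x) = -3*x**2 - 6*x - 1.
Then u(x)^2 = x**6 + 6*x**5 + 11*x**4 + 12*x**3 + 19*x**2 + 6*x + 9 and u'(x)^2 = 9*x**4 + 36*x**3 + 42*x**2 + 12*x + 1.
Integrate each monomial from 0 to 2 using ∫_0^2 c·x^n dx = c·2^(n+1)/(n+1):
  ∫_0^2 u(x)^2 dx = ∫_0^2 (x^6 + 6*x^5 + 11*x^4 + 12*x^3 + 19*x^2 + 6*x + 9) dx. Term by term:
    ∫_0^2 x^6 dx = 128/7;  ∫_0^2 6*x^5 dx = 64;  ∫_0^2 11*x^4 dx = 352/5;
    ∫_0^2 12*x^3 dx = 48;  ∫_0^2 19*x^2 dx = 152/3;  ∫_0^2 6*x dx = 12;
    ∫_0^2 9 dx = 18.
  Sum: 128/7 + 64 + 352/5 + 48 + 152/3 + 12 + 18 = 29542/105.
  ∫_0^2 u'(x)^2 dx = ∫_0^2 (9*x^4 + 36*x^3 + 42*x^2 + 12*x + 1) dx. Term by term:
    ∫_0^2 9*x^4 dx = 288/5;  ∫_0^2 36*x^3 dx = 144;  ∫_0^2 42*x^2 dx = 112;
    ∫_0^2 12*x dx = 24;  ∫_0^2 1 dx = 2.
  Sum: 288/5 + 144 + 112 + 24 + 2 = 1698/5.
Adding: ||u||_{H^1}^2 = 29542/105 + 1698/5 = 13040/21.


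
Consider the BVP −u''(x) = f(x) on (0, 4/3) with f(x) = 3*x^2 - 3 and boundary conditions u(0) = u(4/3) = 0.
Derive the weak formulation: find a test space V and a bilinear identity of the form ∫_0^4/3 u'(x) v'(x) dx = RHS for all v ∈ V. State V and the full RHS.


V = H^1_0(0, 4/3) (so v(0) = v(4/3) = 0); weak form: ∫_0^4/3 u'v' dx = ∫_0^4/3 (3*x^2 - 3) v dx for all v ∈ V.

Multiply both sides by a test function v and integrate from 0 to 4/3:
  ∫_0^4/3 −u''(x) v(x) dx = ∫_0^4/3 f(x) v(x) dx.
Integrate the LHS by parts once:
  ∫_0^4/3 −u'' v dx = −[u'(x) v(x)]_0^4/3 + ∫_0^4/3 u'(x) v'(x) dx.
Thus ∫_0^4/3 u'(x) v'(x) dx = ∫_0^4/3 f(x) v(x) dx + [u'(x) v(x)]_0^4/3.
Choose V so that boundary terms are either known or forced to vanish.
u is Dirichlet: u(0) = u(4/3) = 0. Let V = H^1_0(0, 4/3); then v(0) = v(4/3) = 0, and [u' v]_0^4/3 = 0.
Weak formulation: find u (satisfying any essential BC) such that ∫_0^4/3 u'(x) v'(x) dx = ∫_0^4/3 f v dx for all v ∈ V.
Substituting f(x) = 3*x^2 - 3, the right-hand side is ∫_0^4/3 (3*x^2 - 3) v dx.


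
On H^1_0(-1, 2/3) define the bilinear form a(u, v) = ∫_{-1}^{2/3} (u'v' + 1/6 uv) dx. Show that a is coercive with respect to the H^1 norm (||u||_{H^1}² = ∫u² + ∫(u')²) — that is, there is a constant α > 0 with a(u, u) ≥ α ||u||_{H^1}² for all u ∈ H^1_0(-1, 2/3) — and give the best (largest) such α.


α = (25 + 54*π^2)/(6*(25 + 9*π^2))

Coercivity of a(·,·) on H^1_0(-1, 2/3) means a(u, u) ≥ α ||u||_{H^1}² for every u ∈ H^1_0.
The interval has length L = 5/3, and Poincaré/coercivity depend only on L. Here a(u, u) = ∫(u')² + (1/6)·∫u².
Here 0 < c = 1/6 < 1. The condition a(u,u) ≥ α||u||_{H^1}² reads (1−α)∫(u')² ≥ (α−c)∫u². Any admissible α is ≤ 1 (rapidly oscillating u have ∫u²/∫(u')² → 0), and α = 1 would force 0 ≥ (1−c)∫u², impossible since c < 1; so 1−α > 0. By the sharp Poincaré inequality on H^1_0 of an interval of length L, ∫(u')² ≥ (π/L)²∫u² with equality for the first sine mode sin(π(x−x₀)/L) (x₀ the left endpoint), so the inequality holds for all u iff (1−α)(π/L)² ≥ α − c, i.e. α ≤ ((π/L)² + c)/((π/L)² + 1) = (1 + c(L/π)²)/(1 + (L/π)²). With (π/L)² = 9*π^2/25 and c = 1/6, the largest admissible constant is α = ((π/L)² + c)/((π/L)² + 1).
Simplifying, α = (25 + 54*π^2)/(6*(25 + 9*π^2)).


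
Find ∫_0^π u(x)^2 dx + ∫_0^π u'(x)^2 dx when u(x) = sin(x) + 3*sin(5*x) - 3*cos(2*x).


||u||_{H^1(0,π)}^2 = -160/7 + 281*π/2

u'(x) = 6*sin(2*x) + cos(x) + 15*cos(5*x).
Expand u² and (u')² and integrate term by term on (0, π), using: for integers n ≥ 1, ∫_0^π sin²(nx) dx = ∫_0^π cos²(nx) dx = π/2; for n ≠ n', ∫_0^π sin(nx)sin(n'x) dx = ∫_0^π cos(nx)cos(n'x) dx = 0; and by product-to-sum, ∫_0^π sin(nx)cos(n'x) dx = ½∫_0^π [sin((n+n')x) + sin((n−n')x)] dx, which is 0 when n+n' is even and 2n/(n²−n'²) when n+n' is odd (it need not vanish on (0, π)).
  u² squared terms: (-3)²·∫cos(2x)² dx = 9·π/2 = 9*π/2;  (3)²·∫sin(5x)² dx = 9·π/2 = 9*π/2;  (1)²·∫sin(x)² dx = 1·π/2 = π/2.
  u² cross terms: 2·(-3)·(3)·∫cos(2x)·sin(5x) dx = -18·(10/21) = -60/7;  2·(-3)·(1)·∫cos(2x)·sin(x) dx = -6·(-2/3) = 4;  2·(3)·(1)·∫sin(5x)·sin(x) dx = 6·(0) = 0.
  So ∫_0^π u² dx = 9*π/2 + 9*π/2 + π/2 − 60/7 + 4 + 0 = -32/7 + 19*π/2.
  (u')² squared terms: (6)²·∫sin(2x)² dx = 36·π/2 = 18*π;  (15)²·∫cos(5x)² dx = 225·π/2 = 225*π/2;  (1)²·∫cos(x)² dx = 1·π/2 = π/2.
  (u')² cross terms: 2·(6)·(15)·∫sin(2x)·cos(5x) dx = 180·(-4/21) = -240/7;  2·(6)·(1)·∫sin(2x)·cos(x) dx = 12·(4/3) = 16;  2·(15)·(1)·∫cos(5x)·cos(x) dx = 30·(0) = 0.
  So ∫_0^π (u')² dx = 18*π + 225*π/2 + π/2 − 240/7 + 16 + 0 = -128/7 + 131*π.
||u||_{H^1}^2 = (-32/7 + 19*π/2) + (-128/7 + 131*π) = -160/7 + 281*π/2.


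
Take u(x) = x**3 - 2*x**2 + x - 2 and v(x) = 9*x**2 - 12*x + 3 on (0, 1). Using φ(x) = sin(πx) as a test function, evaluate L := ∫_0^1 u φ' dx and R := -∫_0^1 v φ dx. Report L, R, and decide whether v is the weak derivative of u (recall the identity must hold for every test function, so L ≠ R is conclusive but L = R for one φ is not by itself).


LHS = (12 - π^2)/π^3, RHS = -3/π + 36/π^3. No, v is not the weak derivative of u.

u(x) = x**3 - 2*x**2 + x - 2, classical derivative u'(x) = 3*x**2 - 4*x + 1.
φ(x) = sin(πx), so φ'(x) = π*cos(π*x).
Note φ(0) = φ(1) = 0, so the boundary term u·φ vanishes.
LHS = ∫_0^1 u(x) φ'(x) dx = ∫_0^1 (π*x^3*cos(π*x) - 2*π*x^2*cos(π*x) + π*x*cos(π*x) - 2*π*cos(π*x)) dx. Term by term:
  ∫_0^1 -2*π*cos(π*x) dx = 0;  ∫_0^1 π*x*cos(π*x) dx = -2/π;  ∫_0^1 π*x^3*cos(π*x) dx = -3/π + 12/π^3;
  ∫_0^1 -2*π*x^2*cos(π*x) dx = 4/π.
Sum: 0 − 2/π + -3/π + 12/π^3 + 4/π = (12 - π^2)/π^3.
So LHS = (12 - π^2)/π^3.
∫_0^1 v(x) φ(x) dx = ∫_0^1 (9*x^2*sin(π*x) - 12*x*sin(π*x) + 3*sin(π*x)) dx. Term by term:
  ∫_0^1 3*sin(π*x) dx = 6/π;  ∫_0^1 -12*x*sin(π*x) dx = -12/π;  ∫_0^1 9*x^2*sin(π*x) dx = -36/π^3 + 9/π.
Sum: 6/π − 12/π + -36/π^3 + 9/π = -36/π^3 + 3/π.
So RHS = -∫_0^1 v(x) φ(x) dx = -3/π + 36/π^3.
LHS − RHS = -24/π^3 + 2/π ≠ 0, so the identity fails.
(For a valid weak derivative the identity must hold for EVERY test function, in particular this one. The failure shows v is NOT the weak derivative of u.)
Correct weak derivative would be u'(x) = 3*x**2 - 4*x + 1.


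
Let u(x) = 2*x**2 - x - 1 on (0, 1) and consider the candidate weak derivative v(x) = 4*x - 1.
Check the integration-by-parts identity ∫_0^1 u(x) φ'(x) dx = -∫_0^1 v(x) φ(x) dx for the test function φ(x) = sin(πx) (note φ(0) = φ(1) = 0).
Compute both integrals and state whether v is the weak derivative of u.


LHS = -2/π, RHS = -2/π. Yes, v = u' weakly.

u(x) = 2*x**2 - x - 1, classical derivative u'(x) = 4*x - 1.
φ(x) = sin(πx), so φ'(x) = π*cos(π*x).
Note φ(0) = φ(1) = 0, so the boundary term u·φ vanishes.
LHS = ∫_0^1 u(x) φ'(x) dx = ∫_0^1 (2*π*x^2*cos(π*x) - π*x*cos(π*x) - π*cos(π*x)) dx. Term by term:
  ∫_0^1 -π*cos(π*x) dx = 0;  ∫_0^1 -π*x*cos(π*x) dx = 2/π;  ∫_0^1 2*π*x^2*cos(π*x) dx = -4/π.
Sum: 0 + 2/π − 4/π = -2/π.
So LHS = -2/π.
∫_0^1 v(x) φ(x) dx = ∫_0^1 (4*x*sin(π*x) - sin(π*x)) dx. Term by term:
  ∫_0^1 -sin(π*x) dx = -2/π;  ∫_0^1 4*x*sin(π*x) dx = 4/π.
Sum: -2/π + 4/π = 2/π.
So RHS = -∫_0^1 v(x) φ(x) dx = -2/π.
LHS = RHS, so the identity holds for this test φ.
Moreover u is smooth here and v(x) = u'(x) = 4*x - 1 pointwise, so the identity holds for every test function. Hence v is the weak derivative of u.


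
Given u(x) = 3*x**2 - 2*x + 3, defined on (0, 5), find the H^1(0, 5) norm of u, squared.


||u||_{H^1}^2 = 17345/3

The H^1 norm (squared) on an interval (0, L) is
  ||u||_{H^1}^2 = ∫_0^L u(x)^2 dx + ∫_0^L u'(x)^2 dx.
Compute u'(x) = 6*x - 2.
Then u(x)^2 = 9*x**4 - 12*x**3 + 22*x**2 - 12*x + 9 and u'(x)^2 = 36*x**2 - 24*x + 4.
Integrate each monomial from 0 to 5 using ∫_0^5 c·x^n dx = c·5^(n+1)/(n+1):
  ∫_0^5 u(x)^2 dx = ∫_0^5 (9*x^4 - 12*x^3 + 22*x^2 - 12*x + 9) dx. Term by term:
    ∫_0^5 9*x^4 dx = 5625;  ∫_0^5 -12*x^3 dx = -1875;  ∫_0^5 22*x^2 dx = 2750/3;
    ∫_0^5 -12*x dx = -150;  ∫_0^5 9 dx = 45.
  Sum: 5625 − 1875 + 2750/3 − 150 + 45 = 13685/3.
  ∫_0^5 u'(x)^2 dx = ∫_0^5 (36*x^2 - 24*x + 4) dx. Term by term:
    ∫_0^5 36*x^2 dx = 1500;  ∫_0^5 -24*x dx = -300;  ∫_0^5 4 dx = 20.
  Sum: 1500 − 300 + 20 = 1220.
Adding: ||u||_{H^1}^2 = 13685/3 + 1220 = 17345/3.


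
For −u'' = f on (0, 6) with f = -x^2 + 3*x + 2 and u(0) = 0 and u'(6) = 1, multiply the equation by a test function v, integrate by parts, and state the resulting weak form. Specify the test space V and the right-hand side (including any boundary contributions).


V = {v ∈ H^1(0, 6) : v(0) = 0} (test functions vanish at x = 0 where u is specified); weak form: ∫_0^6 u'v' dx = ∫_0^6 (-x^2 + 3*x + 2) v dx + v(6) for all v ∈ V.

Multiply both sides by a test function v and integrate from 0 to 6:
  ∫_0^6 −u''(x) v(x) dx = ∫_0^6 f(x) v(x) dx.
Integrate the LHS by parts once:
  ∫_0^6 −u'' v dx = −[u'(x) v(x)]_0^6 + ∫_0^6 u'(x) v'(x) dx.
Thus ∫_0^6 u'(x) v'(x) dx = ∫_0^6 f(x) v(x) dx + [u'(x) v(x)]_0^6.
Choose V so that boundary terms are either known or forced to vanish.
Mixed BC: u(0) = 0 (Dirichlet) and u'(6) = 1 (Neumann). Define V = {v ∈ H^1(0, 6) : v(0) = 0}. Then [u' v]_0^6 = u'(6)·v(6) − u'(0)·0 = v(6).
Weak formulation: find u (satisfying any essential BC) such that ∫_0^6 u'(x) v'(x) dx = ∫_0^6 f v dx + v(6) for all v ∈ V (Dirichlet at 0 absorbed into V; Neumann datum at x = 6 contributes the boundary term).
Substituting f(x) = -x^2 + 3*x + 2, the right-hand side is ∫_0^6 (-x^2 + 3*x + 2) v dx + v(6).


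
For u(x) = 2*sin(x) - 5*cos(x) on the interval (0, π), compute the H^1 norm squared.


||u||_{H^1(0,π)}^2 = 29*π

u'(x) = 5*sin(x) + 2*cos(x).
Expand u² and (u')² and integrate term by term on (0, π), using: for integers n ≥ 1, ∫_0^π sin²(nx) dx = ∫_0^π cos²(nx) dx = π/2; for n ≠ n', ∫_0^π sin(nx)sin(n'x) dx = ∫_0^π cos(nx)cos(n'x) dx = 0; and by product-to-sum, ∫_0^π sin(nx)cos(n'x) dx = ½∫_0^π [sin((n+n')x) + sin((n−n')x)] dx, which is 0 when n+n' is even and 2n/(n²−n'²) when n+n' is odd (it need not vanish on (0, π)).
  u² squared terms: (-5)²·∫cos(x)² dx = 25·π/2 = 25*π/2;  (2)²·∫sin(x)² dx = 4·π/2 = 2*π.
  u² cross terms: 2·(-5)·(2)·∫cos(x)·sin(x) dx = -20·(0) = 0.
  So ∫_0^π u² dx = 25*π/2 + 2*π + 0 = 29*π/2.
  (u')² squared terms: (2)²·∫cos(x)² dx = 4·π/2 = 2*π;  (5)²·∫sin(x)² dx = 25·π/2 = 25*π/2.
  (u')² cross terms: 2·(2)·(5)·∫cos(x)·sin(x) dx = 20·(0) = 0.
  So ∫_0^π (u')² dx = 2*π + 25*π/2 + 0 = 29*π/2.
||u||_{H^1}^2 = (29*π/2) + (29*π/2) = 29*π.


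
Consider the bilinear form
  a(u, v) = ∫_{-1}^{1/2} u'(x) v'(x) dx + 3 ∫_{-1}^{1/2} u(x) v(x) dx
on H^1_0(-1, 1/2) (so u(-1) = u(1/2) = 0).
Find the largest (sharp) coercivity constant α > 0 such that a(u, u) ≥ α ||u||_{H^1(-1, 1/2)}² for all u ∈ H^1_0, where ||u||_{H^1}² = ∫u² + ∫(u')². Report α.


α = 1

Coercivity of a(·,·) on H^1_0(-1, 1/2) means a(u, u) ≥ α ||u||_{H^1}² for every u ∈ H^1_0.
The interval has length L = 3/2, and Poincaré/coercivity depend only on L. Here a(u, u) = ∫(u')² + (3)·∫u².
Here c = 3 ≥ 1, so a(u,u) = ∫(u')² + c∫u² ≥ ∫(u')² + ∫u² = ||u||_{H^1}², i.e. α = 1 works. No larger α is possible: a(u,u) ≥ α||u||_{H^1}² means (1−α)∫(u')² ≥ (α−c)∫u², and for the modes u_n = sin(nπ(x−x₀)/L) (x₀ the left endpoint) one has ∫u_n²/∫(u_n')² = (L/(nπ))² → 0, so a(u_n,u_n)/||u_n||_{H^1}² → 1. Hence the optimal constant is α = 1.
Therefore α = 1.


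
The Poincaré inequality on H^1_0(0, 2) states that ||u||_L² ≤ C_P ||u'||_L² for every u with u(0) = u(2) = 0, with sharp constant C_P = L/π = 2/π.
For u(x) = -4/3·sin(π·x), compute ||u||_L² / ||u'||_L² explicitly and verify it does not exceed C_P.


||u||_L² / ||u'||_L² = 1/π < C_P = 2/π.

u(x) = -4/3·sin(π·x), so u'(x) = -4*π*cos(π*x)/3.
Writing u(x) = A·sin(kπx/L) with A = -4/3 and k = 2, use ∫_0^L sin²(kπx/L) dx = L/2 and ∫_0^L cos²(kπx/L) dx = L/2.
u² = 16/9·sin²(π·x) and (u')² = 16*π^2/9·cos²(π·x), and each of sin², cos² integrates to L/2 = 1 over (0, 2).
∫_0^2 u² dx = 16/9, so ||u||_L² = 4/3.
∫_0^2 (u')² dx = 16*π^2/9, so ||u'||_L² = 4*π/3.
Ratio ||u||_L² / ||u'||_L² = 1/π.
Sharp Poincaré constant on H^1_0(0, 2) is C_P = L/π = 2/π, achieved by sin(π/2·x).
This is the k = 2 harmonic; the ratio L/(kπ) is strictly less than C_P = L/π, consistent with the sharp inequality ||u||_L² ≤ C_P ||u'||_L².


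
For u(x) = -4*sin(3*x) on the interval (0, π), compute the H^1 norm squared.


||u||_{H^1(0,π)}^2 = 80*π

u'(x) = -12*cos(3*x).
Expand u² and (u')² and integrate term by term on (0, π), using: for integers n ≥ 1, ∫_0^π sin²(nx) dx = ∫_0^π cos²(nx) dx = π/2; for n ≠ n', ∫_0^π sin(nx)sin(n'x) dx = ∫_0^π cos(nx)cos(n'x) dx = 0; and by product-to-sum, ∫_0^π sin(nx)cos(n'x) dx = ½∫_0^π [sin((n+n')x) + sin((n−n')x)] dx, which is 0 when n+n' is even and 2n/(n²−n'²) when n+n' is odd (it need not vanish on (0, π)).
  u² squared terms: (-4)²·∫sin(3x)² dx = 16·π/2 = 8*π.
  So ∫_0^π u² dx = 8*π.
  (u')² squared terms: (-12)²·∫cos(3x)² dx = 144·π/2 = 72*π.
  So ∫_0^π (u')² dx = 72*π.
||u||_{H^1}^2 = (8*π) + (72*π) = 80*π.


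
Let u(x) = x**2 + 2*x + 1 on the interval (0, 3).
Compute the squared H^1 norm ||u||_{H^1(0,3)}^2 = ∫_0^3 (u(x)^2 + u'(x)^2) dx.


||u||_{H^1}^2 = 1443/5

The H^1 norm (squared) on an interval (0, L) is
  ||u||_{H^1}^2 = ∫_0^L u(x)^2 dx + ∫_0^L u'(x)^2 dx.
Compute u'(x) = 2*x + 2.
Then u(x)^2 = x**4 + 4*x**3 + 6*x**2 + 4*x + 1 and u'(x)^2 = 4*x**2 + 8*x + 4.
Integrate each monomial from 0 to 3 using ∫_0^3 c·x^n dx = c·3^(n+1)/(n+1):
  ∫_0^3 u(x)^2 dx = ∫_0^3 (x^4 + 4*x^3 + 6*x^2 + 4*x + 1) dx. Term by term:
    ∫_0^3 x^4 dx = 243/5;  ∫_0^3 4*x^3 dx = 81;  ∫_0^3 6*x^2 dx = 54;
    ∫_0^3 4*x dx = 18;  ∫_0^3 1 dx = 3.
  Sum: 243/5 + 81 + 54 + 18 + 3 = 1023/5.
  ∫_0^3 u'(x)^2 dx = ∫_0^3 (4*x^2 + 8*x + 4) dx. Term by term:
    ∫_0^3 4*x^2 dx = 36;  ∫_0^3 8*x dx = 36;  ∫_0^3 4 dx = 12.
  Sum: 36 + 36 + 12 = 84.
Adding: ||u||_{H^1}^2 = 1023/5 + 84 = 1443/5.


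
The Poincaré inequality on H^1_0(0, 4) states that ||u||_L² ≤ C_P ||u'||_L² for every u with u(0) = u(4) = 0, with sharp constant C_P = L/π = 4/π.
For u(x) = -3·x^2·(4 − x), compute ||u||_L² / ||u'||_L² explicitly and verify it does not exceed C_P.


||u||_L² / ||u'||_L² = 2*sqrt(14)/7 < C_P = 4/π.

u(x) = -3·x^2·(4 − x), so u'(x) = 3*x*(3*x - 8).
u(x) = -3·x^2·(4 − x) vanishes at x = 0 and x = 4, so u ∈ H^1_0(0, 4). Differentiate via the product rule and integrate the resulting polynomials term by term.
  ∫_0^4 u² dx = ∫_0^4 (9*x^6 - 72*x^5 + 144*x^4) dx. Term by term:
    ∫_0^4 9*x^6 dx = 147456/7;  ∫_0^4 -72*x^5 dx = -49152;  ∫_0^4 144*x^4 dx = 147456/5.
  Sum: 147456/7 − 49152 + 147456/5 = 49152/35.
  ∫_0^4 (u')² dx = ∫_0^4 (81*x^4 - 432*x^3 + 576*x^2) dx. Term by term:
    ∫_0^4 81*x^4 dx = 82944/5;  ∫_0^4 -432*x^3 dx = -27648;  ∫_0^4 576*x^2 dx = 12288.
  Sum: 82944/5 − 27648 + 12288 = 6144/5.
∫_0^4 u² dx = 49152/35, so ||u||_L² = 128*sqrt(105)/35.
∫_0^4 (u')² dx = 6144/5, so ||u'||_L² = 32*sqrt(30)/5.
Ratio ||u||_L² / ||u'||_L² = 2*sqrt(14)/7.
Sharp Poincaré constant on H^1_0(0, 4) is C_P = L/π = 4/π, achieved by sin(π/4·x).
A polynomial bump cannot attain the sharp Poincaré constant (only the first sine eigenfunction does), so the ratio is strictly less than C_P, consistent with ||u||_L² ≤ C_P ||u'||_L².


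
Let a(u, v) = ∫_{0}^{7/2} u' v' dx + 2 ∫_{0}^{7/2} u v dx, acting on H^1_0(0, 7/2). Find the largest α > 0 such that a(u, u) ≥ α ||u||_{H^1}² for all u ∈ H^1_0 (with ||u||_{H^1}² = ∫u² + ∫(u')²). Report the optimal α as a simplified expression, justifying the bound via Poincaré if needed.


α = 1

Coercivity of a(·,·) on H^1_0(0, 7/2) means a(u, u) ≥ α ||u||_{H^1}² for every u ∈ H^1_0.
The interval has length L = 7/2, and Poincaré/coercivity depend only on L. Here a(u, u) = ∫(u')² + (2)·∫u².
Here c = 2 ≥ 1, so a(u,u) = ∫(u')² + c∫u² ≥ ∫(u')² + ∫u² = ||u||_{H^1}², i.e. α = 1 works. No larger α is possible: a(u,u) ≥ α||u||_{H^1}² means (1−α)∫(u')² ≥ (α−c)∫u², and for the modes u_n = sin(nπ(x−x₀)/L) (x₀ the left endpoint) one has ∫u_n²/∫(u_n')² = (L/(nπ))² → 0, so a(u_n,u_n)/||u_n||_{H^1}² → 1. Hence the optimal constant is α = 1.
Therefore α = 1.


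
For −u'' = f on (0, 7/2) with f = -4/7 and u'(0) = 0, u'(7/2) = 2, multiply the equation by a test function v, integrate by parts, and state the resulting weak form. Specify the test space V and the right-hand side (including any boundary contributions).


V = H^1(0, 7/2) (v unrestricted at boundary; u is determined up to an additive constant); weak form: ∫_0^7/2 u'v' dx = ∫_0^7/2 (-4/7) v dx + 2·v(7/2) for all v ∈ V.

Multiply both sides by a test function v and integrate from 0 to 7/2:
  ∫_0^7/2 −u''(x) v(x) dx = ∫_0^7/2 f(x) v(x) dx.
Integrate the LHS by parts once:
  ∫_0^7/2 −u'' v dx = −[u'(x) v(x)]_0^7/2 + ∫_0^7/2 u'(x) v'(x) dx.
Thus ∫_0^7/2 u'(x) v'(x) dx = ∫_0^7/2 f(x) v(x) dx + [u'(x) v(x)]_0^7/2.
Choose V so that boundary terms are either known or forced to vanish.
u has inhomogeneous Neumann u'(0) = 0, u'(7/2) = 2. [u' v]_0^7/2 = (2)·v(7/2) − (0)·v(0) = 2·v(7/2). Take V = H^1(0, 7/2); boundary term becomes part of RHS.
Weak formulation: find u (satisfying any essential BC) such that ∫_0^7/2 u'(x) v'(x) dx = ∫_0^7/2 f v dx + 2·v(7/2) for all v ∈ V (Neumann data are natural BCs: they enter the RHS as boundary terms).
Substituting f(x) = -4/7, the right-hand side is ∫_0^7/2 (-4/7) v dx + 2·v(7/2).
Compatibility check (pure Neumann): taking v ≡ 1 ∈ V gives 0 = ∫_0^7/2 f dx + (2) − (0), i.e. ∫_0^7/2 f dx must equal u'(0) − u'(7/2) = -2. Indeed ∫_0^7/2 (-4/7) dx = -2, so the data are compatible. The solution is then unique only up to an additive constant (fix it e.g. by requiring ∫_0^7/2 u dx = 0).


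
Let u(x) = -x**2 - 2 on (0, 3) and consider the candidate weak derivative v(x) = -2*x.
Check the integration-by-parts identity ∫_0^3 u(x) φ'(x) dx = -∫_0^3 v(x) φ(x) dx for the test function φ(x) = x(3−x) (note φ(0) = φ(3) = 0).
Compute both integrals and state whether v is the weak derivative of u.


LHS = 27/2, RHS = 27/2. Yes, v = u' weakly.

u(x) = -x**2 - 2, classical derivative u'(x) = -2*x.
φ(x) = x(3−x), so φ'(x) = 3 - 2*x.
Note φ(0) = φ(3) = 0, so the boundary term u·φ vanishes.
LHS = ∫_0^3 u(x) φ'(x) dx = ∫_0^3 (2*x^3 - 3*x^2 + 4*x - 6) dx. Term by term:
  ∫_0^3 2*x^3 dx = 81/2;  ∫_0^3 -3*x^2 dx = -27;  ∫_0^3 4*x dx = 18;
  ∫_0^3 -6 dx = -18.
Sum: 81/2 − 27 + 18 − 18 = 27/2.
So LHS = 27/2.
∫_0^3 v(x) φ(x) dx = ∫_0^3 (2*x^3 - 6*x^2) dx. Term by term:
  ∫_0^3 2*x^3 dx = 81/2;  ∫_0^3 -6*x^2 dx = -54.
Sum: 81/2 − 54 = -27/2.
So RHS = -∫_0^3 v(x) φ(x) dx = 27/2.
LHS = RHS, so the identity holds for this test φ.
Moreover u is smooth here and v(x) = u'(x) = -2*x pointwise, so the identity holds for every test function. Hence v is the weak derivative of u.


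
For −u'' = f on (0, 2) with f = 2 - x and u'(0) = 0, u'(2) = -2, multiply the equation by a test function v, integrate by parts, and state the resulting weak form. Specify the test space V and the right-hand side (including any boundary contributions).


V = H^1(0, 2) (v unrestricted at boundary; u is determined up to an additive constant); weak form: ∫_0^2 u'v' dx = ∫_0^2 (2 - x) v dx − 2·v(2) for all v ∈ V.

Multiply both sides by a test function v and integrate from 0 to 2:
  ∫_0^2 −u''(x) v(x) dx = ∫_0^2 f(x) v(x) dx.
Integrate the LHS by parts once:
  ∫_0^2 −u'' v dx = −[u'(x) v(x)]_0^2 + ∫_0^2 u'(x) v'(x) dx.
Thus ∫_0^2 u'(x) v'(x) dx = ∫_0^2 f(x) v(x) dx + [u'(x) v(x)]_0^2.
Choose V so that boundary terms are either known or forced to vanish.
u has inhomogeneous Neumann u'(0) = 0, u'(2) = -2. [u' v]_0^2 = (-2)·v(2) − (0)·v(0) = − 2·v(2). Take V = H^1(0, 2); boundary term becomes part of RHS.
Weak formulation: find u (satisfying any essential BC) such that ∫_0^2 u'(x) v'(x) dx = ∫_0^2 f v dx − 2·v(2) for all v ∈ V (Neumann data are natural BCs: they enter the RHS as boundary terms).
Substituting f(x) = 2 - x, the right-hand side is ∫_0^2 (2 - x) v dx − 2·v(2).
Compatibility check (pure Neumann): taking v ≡ 1 ∈ V gives 0 = ∫_0^2 f dx + (-2) − (0), i.e. ∫_0^2 f dx must equal u'(0) − u'(2) = 2. Indeed ∫_0^2 (2 - x) dx = 2, so the data are compatible. The solution is then unique only up to an additive constant (fix it e.g. by requiring ∫_0^2 u dx = 0).


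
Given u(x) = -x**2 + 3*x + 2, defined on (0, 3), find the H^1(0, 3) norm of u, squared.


||u||_{H^1}^2 = 471/10

The H^1 norm (squared) on an interval (0, L) is
  ||u||_{H^1}^2 = ∫_0^L u(x)^2 dx + ∫_0^L u'(x)^2 dx.
Compute u'(x) = 3 - 2*x.
Then u(x)^2 = x**4 - 6*x**3 + 5*x**2 + 12*x + 4 and u'(x)^2 = 4*x**2 - 12*x + 9.
Integrate each monomial from 0 to 3 using ∫_0^3 c·x^n dx = c·3^(n+1)/(n+1):
  ∫_0^3 u(x)^2 dx = ∫_0^3 (x^4 - 6*x^3 + 5*x^2 + 12*x + 4) dx. Term by term:
    ∫_0^3 x^4 dx = 243/5;  ∫_0^3 -6*x^3 dx = -243/2;  ∫_0^3 5*x^2 dx = 45;
    ∫_0^3 12*x dx = 54;  ∫_0^3 4 dx = 12.
  Sum: 243/5 − 243/2 + 45 + 54 + 12 = 381/10.
  ∫_0^3 u'(x)^2 dx = ∫_0^3 (4*x^2 - 12*x + 9) dx. Term by term:
    ∫_0^3 4*x^2 dx = 36;  ∫_0^3 -12*x dx = -54;  ∫_0^3 9 dx = 27.
  Sum: 36 − 54 + 27 = 9.
Adding: ||u||_{H^1}^2 = 381/10 + 9 = 471/10.


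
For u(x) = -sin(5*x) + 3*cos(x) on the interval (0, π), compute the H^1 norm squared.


||u||_{H^1(0,π)}^2 = 22*π

u'(x) = -3*sin(x) - 5*cos(5*x).
Expand u² and (u')² and integrate term by term on (0, π), using: for integers n ≥ 1, ∫_0^π sin²(nx) dx = ∫_0^π cos²(nx) dx = π/2; for n ≠ n', ∫_0^π sin(nx)sin(n'x) dx = ∫_0^π cos(nx)cos(n'x) dx = 0; and by product-to-sum, ∫_0^π sin(nx)cos(n'x) dx = ½∫_0^π [sin((n+n')x) + sin((n−n')x)] dx, which is 0 when n+n' is even and 2n/(n²−n'²) when n+n' is odd (it need not vanish on (0, π)).
  u² squared terms: (-1)²·∫sin(5x)² dx = 1·π/2 = π/2;  (3)²·∫cos(x)² dx = 9·π/2 = 9*π/2.
  u² cross terms: 2·(-1)·(3)·∫sin(5x)·cos(x) dx = -6·(0) = 0.
  So ∫_0^π u² dx = π/2 + 9*π/2 + 0 = 5*π.
  (u')² squared terms: (-5)²·∫cos(5x)² dx = 25·π/2 = 25*π/2;  (-3)²·∫sin(x)² dx = 9·π/2 = 9*π/2.
  (u')² cross terms: 2·(-5)·(-3)·∫cos(5x)·sin(x) dx = 30·(0) = 0.
  So ∫_0^π (u')² dx = 25*π/2 + 9*π/2 + 0 = 17*π.
||u||_{H^1}^2 = (5*π) + (17*π) = 22*π.


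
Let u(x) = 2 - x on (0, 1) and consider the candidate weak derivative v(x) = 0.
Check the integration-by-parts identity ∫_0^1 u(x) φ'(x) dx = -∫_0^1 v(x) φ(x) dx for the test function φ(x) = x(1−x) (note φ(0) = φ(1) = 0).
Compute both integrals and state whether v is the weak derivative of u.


LHS = 1/6, RHS = 0. No, v is not the weak derivative of u.

u(x) = 2 - x, classical derivative u'(x) = -1.
φ(x) = x(1−x), so φ'(x) = 1 - 2*x.
Note φ(0) = φ(1) = 0, so the boundary term u·φ vanishes.
LHS = ∫_0^1 u(x) φ'(x) dx = ∫_0^1 (2*x^2 - 5*x + 2) dx. Term by term:
  ∫_0^1 2*x^2 dx = 2/3;  ∫_0^1 -5*x dx = -5/2;  ∫_0^1 2 dx = 2.
Sum: 2/3 − 5/2 + 2 = 1/6.
So LHS = 1/6.
∫_0^1 v(x) φ(x) dx = ∫_0^1 (0) dx. Term by term:
  ∫_0^1 0 dx = 0.
So RHS = -∫_0^1 v(x) φ(x) dx = 0.
LHS − RHS = 1/6 ≠ 0, so the identity fails.
(For a valid weak derivative the identity must hold for EVERY test function, in particular this one. The failure shows v is NOT the weak derivative of u.)
Correct weak derivative would be u'(x) = -1.


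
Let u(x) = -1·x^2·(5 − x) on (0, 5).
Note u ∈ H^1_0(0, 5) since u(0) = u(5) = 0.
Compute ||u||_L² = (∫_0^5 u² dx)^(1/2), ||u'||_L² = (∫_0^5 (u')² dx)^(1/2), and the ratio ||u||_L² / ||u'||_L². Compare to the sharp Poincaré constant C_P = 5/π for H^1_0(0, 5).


||u||_L² / ||u'||_L² = 5*sqrt(14)/14 < C_P = 5/π.

u(x) = -1·x^2·(5 − x), so u'(x) = x*(3*x - 10).
u(x) = -1·x^2·(5 − x) vanishes at x = 0 and x = 5, so u ∈ H^1_0(0, 5). Differentiate via the product rule and integrate the resulting polynomials term by term.
  ∫_0^5 u² dx = ∫_0^5 (x^6 - 10*x^5 + 25*x^4) dx. Term by term:
    ∫_0^5 x^6 dx = 78125/7;  ∫_0^5 -10*x^5 dx = -78125/3;  ∫_0^5 25*x^4 dx = 15625.
  Sum: 78125/7 − 78125/3 + 15625 = 15625/21.
  ∫_0^5 (u')² dx = ∫_0^5 (9*x^4 - 60*x^3 + 100*x^2) dx. Term by term:
    ∫_0^5 9*x^4 dx = 5625;  ∫_0^5 -60*x^3 dx = -9375;  ∫_0^5 100*x^2 dx = 12500/3.
  Sum: 5625 − 9375 + 12500/3 = 1250/3.
∫_0^5 u² dx = 15625/21, so ||u||_L² = 125*sqrt(21)/21.
∫_0^5 (u')² dx = 1250/3, so ||u'||_L² = 25*sqrt(6)/3.
Ratio ||u||_L² / ||u'||_L² = 5*sqrt(14)/14.
Sharp Poincaré constant on H^1_0(0, 5) is C_P = L/π = 5/π, achieved by sin(π/5·x).
A polynomial bump cannot attain the sharp Poincaré constant (only the first sine eigenfunction does), so the ratio is strictly less than C_P, consistent with ||u||_L² ≤ C_P ||u'||_L².


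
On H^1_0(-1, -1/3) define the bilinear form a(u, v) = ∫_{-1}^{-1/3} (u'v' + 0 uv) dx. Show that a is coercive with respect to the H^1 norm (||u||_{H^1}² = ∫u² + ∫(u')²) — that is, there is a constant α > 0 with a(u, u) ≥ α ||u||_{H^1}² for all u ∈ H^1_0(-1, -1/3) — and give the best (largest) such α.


α = 9*π^2/(4 + 9*π^2)

Coercivity of a(·,·) on H^1_0(-1, -1/3) means a(u, u) ≥ α ||u||_{H^1}² for every u ∈ H^1_0.
The interval has length L = 2/3, and Poincaré/coercivity depend only on L. Here a(u, u) = ∫(u')² + (0)·∫u².
Here c = 0, so a(u,u) = ∫(u')² alone. The condition a(u,u) ≥ α||u||_{H^1}² reads (1−α)∫(u')² ≥ (α−c)∫u². Any admissible α is ≤ 1 (rapidly oscillating u have ∫u²/∫(u')² → 0), and α = 1 would force 0 ≥ (1−c)∫u², impossible since c < 1; so 1−α > 0. By the sharp Poincaré inequality on H^1_0 of an interval of length L, ∫(u')² ≥ (π/L)²∫u² with equality for the first sine mode sin(π(x−x₀)/L) (x₀ the left endpoint), so the inequality holds for all u iff (1−α)(π/L)² ≥ α − c, i.e. α ≤ ((π/L)² + c)/((π/L)² + 1) = (1 + c(L/π)²)/(1 + (L/π)²). (Direct route, valid since c ≤ 0: Poincaré gives c∫u² ≥ c(L/π)²∫(u')², so a(u,u) ≥ (1 + c(L/π)²)∫(u')², while ||u||_{H^1}² ≤ (1 + (L/π)²)∫(u')²; dividing yields the same α.) With (π/L)² = 9*π^2/4 and c = 0, the largest admissible constant is α = ((π/L)² + c)/((π/L)² + 1).
Simplifying, α = 9*π^2/(4 + 9*π^2).


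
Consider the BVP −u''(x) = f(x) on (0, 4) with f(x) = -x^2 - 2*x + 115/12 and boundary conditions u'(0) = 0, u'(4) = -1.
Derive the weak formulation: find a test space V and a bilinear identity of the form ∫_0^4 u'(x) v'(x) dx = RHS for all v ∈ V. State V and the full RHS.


V = H^1(0, 4) (v unrestricted at boundary; u is determined up to an additive constant); weak form: ∫_0^4 u'v' dx = ∫_0^4 (-x^2 - 2*x + 115/12) v dx − v(4) for all v ∈ V.

Multiply both sides by a test function v and integrate from 0 to 4:
  ∫_0^4 −u''(x) v(x) dx = ∫_0^4 f(x) v(x) dx.
Integrate the LHS by parts once:
  ∫_0^4 −u'' v dx = −[u'(x) v(x)]_0^4 + ∫_0^4 u'(x) v'(x) dx.
Thus ∫_0^4 u'(x) v'(x) dx = ∫_0^4 f(x) v(x) dx + [u'(x) v(x)]_0^4.
Choose V so that boundary terms are either known or forced to vanish.
u has inhomogeneous Neumann u'(0) = 0, u'(4) = -1. [u' v]_0^4 = (-1)·v(4) − (0)·v(0) = − v(4). Take V = H^1(0, 4); boundary term becomes part of RHS.
Weak formulation: find u (satisfying any essential BC) such that ∫_0^4 u'(x) v'(x) dx = ∫_0^4 f v dx − v(4) for all v ∈ V (Neumann data are natural BCs: they enter the RHS as boundary terms).
Substituting f(x) = -x^2 - 2*x + 115/12, the right-hand side is ∫_0^4 (-x^2 - 2*x + 115/12) v dx − v(4).
Compatibility check (pure Neumann): taking v ≡ 1 ∈ V gives 0 = ∫_0^4 f dx + (-1) − (0), i.e. ∫_0^4 f dx must equal u'(0) − u'(4) = 1. Indeed ∫_0^4 (-x^2 - 2*x + 115/12) dx = 1, so the data are compatible. The solution is then unique only up to an additive constant (fix it e.g. by requiring ∫_0^4 u dx = 0).


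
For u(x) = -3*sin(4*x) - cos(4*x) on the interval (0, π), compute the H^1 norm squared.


||u||_{H^1(0,π)}^2 = 85*π

u'(x) = 4*sin(4*x) - 12*cos(4*x).
Expand u² and (u')² and integrate term by term on (0, π), using: for integers n ≥ 1, ∫_0^π sin²(nx) dx = ∫_0^π cos²(nx) dx = π/2; for n ≠ n', ∫_0^π sin(nx)sin(n'x) dx = ∫_0^π cos(nx)cos(n'x) dx = 0; and by product-to-sum, ∫_0^π sin(nx)cos(n'x) dx = ½∫_0^π [sin((n+n')x) + sin((n−n')x)] dx, which is 0 when n+n' is even and 2n/(n²−n'²) when n+n' is odd (it need not vanish on (0, π)).
  u² squared terms: (-1)²·∫cos(4x)² dx = 1·π/2 = π/2;  (-3)²·∫sin(4x)² dx = 9·π/2 = 9*π/2.
  u² cross terms: 2·(-1)·(-3)·∫cos(4x)·sin(4x) dx = 6·(0) = 0.
  So ∫_0^π u² dx = π/2 + 9*π/2 + 0 = 5*π.
  (u')² squared terms: (-12)²·∫cos(4x)² dx = 144·π/2 = 72*π;  (4)²·∫sin(4x)² dx = 16·π/2 = 8*π.
  (u')² cross terms: 2·(-12)·(4)·∫cos(4x)·sin(4x) dx = -96·(0) = 0.
  So ∫_0^π (u')² dx = 72*π + 8*π + 0 = 80*π.
||u||_{H^1}^2 = (5*π) + (80*π) = 85*π.


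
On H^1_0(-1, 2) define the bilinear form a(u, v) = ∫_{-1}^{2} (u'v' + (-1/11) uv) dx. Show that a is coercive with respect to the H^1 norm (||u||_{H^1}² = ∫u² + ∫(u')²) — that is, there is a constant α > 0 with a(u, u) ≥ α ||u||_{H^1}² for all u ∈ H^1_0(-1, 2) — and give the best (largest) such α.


α = (-9/11 + π^2)/(9 + π^2)

Coercivity of a(·,·) on H^1_0(-1, 2) means a(u, u) ≥ α ||u||_{H^1}² for every u ∈ H^1_0.
The interval has length L = 3, and Poincaré/coercivity depend only on L. Here a(u, u) = ∫(u')² + (-1/11)·∫u².
Here c = -1/11 < 0 with |c| < (π/L)² = π^2/9, so coercivity still holds. The condition a(u,u) ≥ α||u||_{H^1}² reads (1−α)∫(u')² ≥ (α−c)∫u². Any admissible α is ≤ 1 (rapidly oscillating u have ∫u²/∫(u')² → 0), and α = 1 would force 0 ≥ (1−c)∫u², impossible since c < 1; so 1−α > 0. By the sharp Poincaré inequality on H^1_0 of an interval of length L, ∫(u')² ≥ (π/L)²∫u² with equality for the first sine mode sin(π(x−x₀)/L) (x₀ the left endpoint), so the inequality holds for all u iff (1−α)(π/L)² ≥ α − c, i.e. α ≤ ((π/L)² + c)/((π/L)² + 1) = (1 + c(L/π)²)/(1 + (L/π)²). (Direct route, valid since c ≤ 0: Poincaré gives c∫u² ≥ c(L/π)²∫(u')², so a(u,u) ≥ (1 + c(L/π)²)∫(u')², while ||u||_{H^1}² ≤ (1 + (L/π)²)∫(u')²; dividing yields the same α.) With (π/L)² = π^2/9 and c = -1/11, the largest admissible constant is α = ((π/L)² + c)/((π/L)² + 1).
Simplifying, α = (-9/11 + π^2)/(9 + π^2).
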